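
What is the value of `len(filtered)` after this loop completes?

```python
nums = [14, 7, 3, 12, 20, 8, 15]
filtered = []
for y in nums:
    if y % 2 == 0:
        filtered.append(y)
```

Count even numbers in [14, 7, 3, 12, 20, 8, 15]
`filtered` takes the values: [] → [14] → [14, 12] → [14, 12, 20] → [14, 12, 20, 8]
So `len(filtered)` = 4

Answer: 4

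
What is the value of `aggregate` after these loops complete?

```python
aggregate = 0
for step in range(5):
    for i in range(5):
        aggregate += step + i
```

Sum of all step+i for step,i in 5x5
`aggregate` takes the values: 0 → 1 → 3 → 6 → 10 → 11 → 13 → 16 → 20 → 25 → 27 → 30 → 34 → 39 → 45 → 48 → 52 → 57 → 63 → 70 → 74 → 79 → 85 → 92 → 100

Answer: 100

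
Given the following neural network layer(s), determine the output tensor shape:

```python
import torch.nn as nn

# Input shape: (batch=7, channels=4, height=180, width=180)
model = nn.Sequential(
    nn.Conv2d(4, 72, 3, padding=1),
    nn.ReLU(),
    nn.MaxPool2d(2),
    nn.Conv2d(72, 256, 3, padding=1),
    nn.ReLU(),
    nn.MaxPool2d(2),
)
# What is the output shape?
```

Input: (7, 4, 180, 180) -> after first Conv2d: (7, 72, 180, 180) -> after first MaxPool2d: (7, 72, 90, 90) -> after second Conv2d: (7, 256, 90, 90) -> Output: (7, 256, 45, 45)

Answer: (7, 256, 45, 45)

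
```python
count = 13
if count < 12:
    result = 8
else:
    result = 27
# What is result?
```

Trace:
`count = 13` → count = 13
`if count < 12: ...` → count < 12 is False, take else branch → result = 27
So result = 27

Answer: 27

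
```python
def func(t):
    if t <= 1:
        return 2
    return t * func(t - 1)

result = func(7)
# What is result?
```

func(7) = 7 * 6 * 5 * 4 * 3 * 2 * 2 = 10080

Answer: 10080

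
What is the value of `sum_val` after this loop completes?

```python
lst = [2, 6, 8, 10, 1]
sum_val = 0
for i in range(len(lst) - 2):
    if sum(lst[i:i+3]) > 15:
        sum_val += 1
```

Count windows with sum > 15
`sum_val` takes the values: 0 → 1 → 2 → 3

Answer: 3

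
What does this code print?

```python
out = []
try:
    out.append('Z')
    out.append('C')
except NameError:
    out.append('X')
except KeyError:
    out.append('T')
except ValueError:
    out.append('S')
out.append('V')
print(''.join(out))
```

Execution trace: 'Z' (try body) → 'C' (try body, no exception) → 'V' (after the try/except). Output: ZCV

Answer: ZCV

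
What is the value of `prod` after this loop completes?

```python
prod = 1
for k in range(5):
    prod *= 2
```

2^5 = 32
`prod` takes the values: 1 → 2 → 4 → 8 → 16 → 32

Answer: 32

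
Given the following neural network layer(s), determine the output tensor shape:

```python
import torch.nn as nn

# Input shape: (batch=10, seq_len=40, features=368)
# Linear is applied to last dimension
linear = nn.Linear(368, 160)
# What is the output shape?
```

Input: (10, 40, 368) -> Output: (10, 40, 160)

Answer: (10, 40, 160)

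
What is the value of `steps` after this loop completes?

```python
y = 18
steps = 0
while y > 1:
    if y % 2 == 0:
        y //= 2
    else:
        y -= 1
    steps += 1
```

Steps to reduce 18 to 1
`steps` takes the values: 0 → 1 → 2 → 3 → 4 → 5

Answer: 5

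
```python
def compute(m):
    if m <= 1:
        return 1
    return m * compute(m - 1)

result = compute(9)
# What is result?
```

compute(9) = 9 * 8 * 7 * 6 * 5 * 4 * 3 * 2 * 1 = 362880

Answer: 362880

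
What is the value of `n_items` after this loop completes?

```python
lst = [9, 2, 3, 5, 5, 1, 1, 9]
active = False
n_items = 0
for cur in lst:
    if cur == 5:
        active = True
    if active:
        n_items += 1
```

Count elements after first 5 in [9, 2, 3, 5, 5, 1, 1, 9]
`n_items` takes the values: 0 → 1 → 2 → 3 → 4 → 5

Answer: 5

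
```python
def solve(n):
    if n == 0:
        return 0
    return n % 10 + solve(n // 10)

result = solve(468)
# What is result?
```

Sum of digits of 468: 8 + 6 + 4 = 18

Answer: 18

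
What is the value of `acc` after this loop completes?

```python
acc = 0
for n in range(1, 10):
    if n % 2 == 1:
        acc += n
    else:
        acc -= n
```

Add odd, subtract even
`acc` takes the values: 0 → 1 → -1 → 2 → -2 → 3 → -3 → 4 → -4 → 5

Answer: 5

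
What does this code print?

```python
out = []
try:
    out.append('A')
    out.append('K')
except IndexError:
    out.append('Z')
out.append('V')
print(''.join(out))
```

Execution trace: 'A' (try body) → 'K' (try body, no exception) → 'V' (after the try/except). Output: AKV

Answer: AKV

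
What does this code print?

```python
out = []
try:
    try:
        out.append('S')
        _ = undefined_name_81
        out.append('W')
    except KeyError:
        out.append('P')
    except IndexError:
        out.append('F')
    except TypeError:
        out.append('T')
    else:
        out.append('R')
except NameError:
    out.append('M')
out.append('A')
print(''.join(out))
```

Execution trace: 'S' (try body) → 'M' (outer except NameError) → 'A' (after the try/except). Output: SMA

Answer: SMA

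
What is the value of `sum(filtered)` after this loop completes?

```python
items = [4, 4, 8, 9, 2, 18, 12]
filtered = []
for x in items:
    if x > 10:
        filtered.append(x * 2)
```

Sum of doubled values > 10
`filtered` takes the values: [] → [36] → [36, 24]
So `sum(filtered)` = 60

Answer: 60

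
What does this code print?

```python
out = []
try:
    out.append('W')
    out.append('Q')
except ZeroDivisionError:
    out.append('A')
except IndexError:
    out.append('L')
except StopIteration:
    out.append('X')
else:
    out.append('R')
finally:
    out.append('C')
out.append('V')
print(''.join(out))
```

Execution trace: 'W' (try body) → 'Q' (try body, no exception) → 'R' (else) → 'C' (finally) → 'V' (after the try/except). Output: WQRCV

Answer: WQRCV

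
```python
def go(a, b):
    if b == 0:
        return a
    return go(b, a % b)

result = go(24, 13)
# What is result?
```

go(24, 13) -> go(13, 11) -> go(11, 2) -> go(2, 1) -> go(1, 0) -> 1

Answer: 1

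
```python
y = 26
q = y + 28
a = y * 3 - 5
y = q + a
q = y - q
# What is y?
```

Trace:
`y = 26` → y = 26
`q = y + 28` → q = 54
`a = y * 3 - 5` → a = 73
`y = q + a` → y = 127
`q = y - q` → q = 73
So y = 127

Answer: 127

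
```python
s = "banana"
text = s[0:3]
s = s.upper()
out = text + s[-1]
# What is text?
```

Trace:
`s = "banana"` → s = 'banana'
`text = s[0:3]` → text = 'ban'
`s = s.upper()` → s = 'BANANA'
`out = text + s[-1]` → out = 'banA'
So text = 'ban'

Answer: 'ban'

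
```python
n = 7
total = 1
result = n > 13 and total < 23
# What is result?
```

Trace:
`n = 7` → n = 7
`total = 1` → total = 1
`result = n > 13 and total < 23` → result = False
So result = False

Answer: False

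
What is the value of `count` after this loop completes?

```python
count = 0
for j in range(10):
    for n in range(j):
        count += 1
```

Triangle number: 0+1+2+...+9
`count` takes the values: 0 → 1 → 2 → 3 → 4 → 5 → 6 → 7 → 8 → 9 → 10 → 11 → 12 → 13 → 14 → 15 → 16 → 17 → 18 → 19 → 20 → 21 → 22 → 23 → 24 → 25 → 26 → 27 → 28 → 29 → … → 41 → 42 → 43 → 44 → 45

Answer: 45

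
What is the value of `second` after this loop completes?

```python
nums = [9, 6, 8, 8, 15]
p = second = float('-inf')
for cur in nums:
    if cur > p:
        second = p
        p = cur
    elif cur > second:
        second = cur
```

Second largest (with repeats) in [9, 6, 8, 8, 15]
`second` takes the values: -inf → 6 → 8 → 9

Answer: 9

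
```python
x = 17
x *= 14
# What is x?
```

Trace:
`x = 17` → x = 17
`x *= 14` → x = 238
So x = 238

Answer: 238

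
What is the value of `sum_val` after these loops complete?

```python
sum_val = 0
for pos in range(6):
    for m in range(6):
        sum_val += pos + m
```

Sum of all pos+m for pos,m in 6x6
`sum_val` takes the values: 0 → 1 → 3 → 6 → 10 → 15 → 16 → 18 → 21 → 25 → 30 → 36 → 38 → 41 → 45 → 50 → 56 → 63 → 66 → 70 → 75 → 81 → 88 → 96 → 100 → 105 → 111 → 118 → 126 → 135 → 140 → 146 → 153 → 161 → 170 → 180

Answer: 180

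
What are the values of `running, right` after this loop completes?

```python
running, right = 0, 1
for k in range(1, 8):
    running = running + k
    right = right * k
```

Sum and factorial of 1 to 7
`running, right` takes the values: (0, 1) → (1, 1) → (3, 1) → (3, 2) → (6, 2) → (6, 6) → (10, 6) → (10, 24) → (15, 24) → (15, 120) → (21, 120) → (21, 720) → (28, 720) → (28, 5040)

Answer: 28, 5040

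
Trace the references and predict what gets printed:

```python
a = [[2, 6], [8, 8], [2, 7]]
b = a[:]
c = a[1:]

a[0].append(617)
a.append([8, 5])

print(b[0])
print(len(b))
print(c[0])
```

Key concept: slice with nested mutation.
Step by step:
`a = [[2, 6], [8, 8], [2, 7]]` → a = [[2, 6], [8, 8], [2, 7]]
`b = a[:]` → b = [[2, 6], [8, 8], [2, 7]]
`c = a[1:]` → c = [[8, 8], [2, 7]]
`a[0].append(617)` → a = [[2, 6, 617], [8, 8], [2, 7]]; b = [[2, 6, 617], [8, 8], [2, 7]]
`a.append([8, 5])` → a = [[2, 6, 617], [8, 8], [2, 7], [8, 5]]
`print(b[0])` → prints [2, 6, 617]
`print(len(b))` → prints 3
`print(c[0])` → prints [8, 8]

Answer:
[2, 6, 617]
3
[8, 8]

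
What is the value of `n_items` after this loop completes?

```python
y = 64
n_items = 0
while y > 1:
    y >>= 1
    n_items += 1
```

Count right shifts until 1
`n_items` takes the values: 0 → 1 → 2 → 3 → 4 → 5 → 6

Answer: 6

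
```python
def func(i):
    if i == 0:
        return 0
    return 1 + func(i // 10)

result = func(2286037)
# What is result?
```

Count of digits of 2286037: 7

Answer: 7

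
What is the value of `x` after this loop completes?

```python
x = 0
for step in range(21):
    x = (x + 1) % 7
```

Increment mod 7, 21 times = 0
`x` takes the values: 0 → 1 → 2 → 3 → 4 → 5 → 6 → 0 → 1 → 2 → 3 → 4 → 5 → 6 → 0 → 1 → 2 → 3 → 4 → 5 → 6 → 0

Answer: 0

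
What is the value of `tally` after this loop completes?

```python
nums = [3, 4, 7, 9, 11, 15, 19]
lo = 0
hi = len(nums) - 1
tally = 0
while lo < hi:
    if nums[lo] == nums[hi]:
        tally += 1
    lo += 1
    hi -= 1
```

Count matching pairs from ends
`tally` takes the values: 0

Answer: 0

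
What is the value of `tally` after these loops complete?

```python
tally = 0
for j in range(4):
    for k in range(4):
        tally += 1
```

4 * 4 = 16
`tally` takes the values: 0 → 1 → 2 → 3 → 4 → 5 → 6 → 7 → 8 → 9 → 10 → 11 → 12 → 13 → 14 → 15 → 16

Answer: 16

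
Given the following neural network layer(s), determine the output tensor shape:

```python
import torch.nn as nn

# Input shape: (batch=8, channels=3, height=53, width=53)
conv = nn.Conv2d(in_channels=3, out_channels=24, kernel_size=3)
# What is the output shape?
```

Input: (8, 3, 53, 53) -> Output: (8, 24, 51, 51)

Answer: (8, 24, 51, 51)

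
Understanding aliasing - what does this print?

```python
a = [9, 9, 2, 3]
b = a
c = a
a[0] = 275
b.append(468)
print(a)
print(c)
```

Key concept: multiple aliases.
Step by step:
`a = [9, 9, 2, 3]` → a = [9, 9, 2, 3]
`b = a` → b = [9, 9, 2, 3] (same object as a)
`c = a` → c = [9, 9, 2, 3] (same object as a, b)
`a[0] = 275` → a = [275, 9, 2, 3] (same object as b, c); b = [275, 9, 2, 3] (same object as a, c); c = [275, 9, 2, 3] (same object as a, b)
`b.append(468)` → a = [275, 9, 2, 3, 468] (same object as b, c); b = [275, 9, 2, 3, 468] (same object as a, c); c = [275, 9, 2, 3, 468] (same object as a, b)
`print(a)` → prints [275, 9, 2, 3, 468]
`print(c)` → prints [275, 9, 2, 3, 468]

Answer:
[275, 9, 2, 3, 468]
[275, 9, 2, 3, 468]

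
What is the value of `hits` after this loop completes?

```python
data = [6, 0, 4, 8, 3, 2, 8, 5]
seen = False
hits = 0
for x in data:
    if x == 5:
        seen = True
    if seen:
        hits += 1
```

Count elements after first 5 in [6, 0, 4, 8, 3, 2, 8, 5]
`hits` takes the values: 0 → 1

Answer: 1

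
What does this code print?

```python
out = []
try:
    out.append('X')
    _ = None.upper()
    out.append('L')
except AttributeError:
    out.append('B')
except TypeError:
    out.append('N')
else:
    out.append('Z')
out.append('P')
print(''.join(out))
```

Execution trace: 'X' (try body) → 'B' (except AttributeError) → 'P' (after the try/except). Output: XBP

Answer: XBP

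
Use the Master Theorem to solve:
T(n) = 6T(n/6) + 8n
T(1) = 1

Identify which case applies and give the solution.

a=6, b=6, f(n)=8n. log_6(6) = 1. Since c=1 = 1, Case 2 applies: T(n) = Θ(n^log_b(a) · log n) = O(n log n).

Answer: O(n log n) - Case 2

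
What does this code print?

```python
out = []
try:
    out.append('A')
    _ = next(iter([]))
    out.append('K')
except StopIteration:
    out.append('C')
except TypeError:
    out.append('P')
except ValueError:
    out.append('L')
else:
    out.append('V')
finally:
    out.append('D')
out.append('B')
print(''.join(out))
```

Execution trace: 'A' (try body) → 'C' (except StopIteration) → 'D' (finally) → 'B' (after the try/except). Output: ACDB

Answer: ACDB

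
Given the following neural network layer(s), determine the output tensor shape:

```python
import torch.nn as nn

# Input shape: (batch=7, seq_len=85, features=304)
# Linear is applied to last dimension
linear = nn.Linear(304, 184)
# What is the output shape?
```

Input: (7, 85, 304) -> Output: (7, 85, 184)

Answer: (7, 85, 184)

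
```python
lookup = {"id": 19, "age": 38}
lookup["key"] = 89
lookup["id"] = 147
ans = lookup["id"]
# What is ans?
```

Trace:
`lookup = {"id": 19, "age": 38}` → lookup = {'id': 19, 'age': 38}
`lookup["key"] = 89` → lookup = {'id': 19, 'age': 38, 'key': 89}
`lookup["id"] = 147` → lookup = {'id': 147, 'age': 38, 'key': 89}
`ans = lookup["id"]` → ans = 147
So ans = 147

Answer: 147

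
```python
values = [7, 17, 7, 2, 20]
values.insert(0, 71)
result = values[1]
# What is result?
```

Trace:
`values = [7, 17, 7, 2, 20]` → values = [7, 17, 7, 2, 20]
`values.insert(0, 71)` → values = [71, 7, 17, 7, 2, 20]
`result = values[1]` → result = 7
So result = 7

Answer: 7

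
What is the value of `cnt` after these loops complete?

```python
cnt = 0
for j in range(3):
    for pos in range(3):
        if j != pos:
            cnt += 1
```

3² - 3 (exclude diagonal)
`cnt` takes the values: 0 → 1 → 2 → 3 → 4 → 5 → 6

Answer: 6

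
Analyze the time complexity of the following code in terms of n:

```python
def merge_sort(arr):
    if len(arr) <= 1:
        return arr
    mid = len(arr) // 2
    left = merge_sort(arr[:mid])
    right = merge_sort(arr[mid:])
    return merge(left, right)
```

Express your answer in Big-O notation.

This is Merge sort. Time complexity: O(n log n).

Answer: O(n log n)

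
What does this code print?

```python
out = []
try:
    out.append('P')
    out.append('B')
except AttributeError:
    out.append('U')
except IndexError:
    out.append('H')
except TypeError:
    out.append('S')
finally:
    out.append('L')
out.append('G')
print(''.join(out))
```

Execution trace: 'P' (try body) → 'B' (try body, no exception) → 'L' (finally) → 'G' (after the try/except). Output: PBLG

Answer: PBLG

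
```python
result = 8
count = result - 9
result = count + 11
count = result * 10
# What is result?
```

Trace:
`result = 8` → result = 8
`count = result - 9` → count = -1
`result = count + 11` → result = 10
`count = result * 10` → count = 100
So result = 10

Answer: 10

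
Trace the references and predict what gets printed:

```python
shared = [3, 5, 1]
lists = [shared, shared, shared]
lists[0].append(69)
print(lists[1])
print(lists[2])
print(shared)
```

Key concept: list of same reference.
Step by step:
`shared = [3, 5, 1]` → shared = [3, 5, 1]
`lists = [shared, shared, shared]` → lists = [[3, 5, 1], [3, 5, 1], [3, 5, 1]]
`lists[0].append(69)` → shared = [3, 5, 1, 69]; lists = [[3, 5, 1, 69], [3, 5, 1, 69], [3, 5, 1, 69]]
`print(lists[1])` → prints [3, 5, 1, 69]
`print(lists[2])` → prints [3, 5, 1, 69]
`print(shared)` → prints [3, 5, 1, 69]

Answer:
[3, 5, 1, 69]
[3, 5, 1, 69]
[3, 5, 1, 69]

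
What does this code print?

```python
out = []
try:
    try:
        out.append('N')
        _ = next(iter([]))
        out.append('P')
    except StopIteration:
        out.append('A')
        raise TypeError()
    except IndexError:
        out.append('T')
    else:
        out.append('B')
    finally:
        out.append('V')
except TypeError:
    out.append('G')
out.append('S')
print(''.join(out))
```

Execution trace: 'N' (inner try body) → 'A' (inner except StopIteration) → 'V' (inner finally) → 'G' (outer except TypeError) → 'S' (after the try/except). Output: NAVGS

Answer: NAVGS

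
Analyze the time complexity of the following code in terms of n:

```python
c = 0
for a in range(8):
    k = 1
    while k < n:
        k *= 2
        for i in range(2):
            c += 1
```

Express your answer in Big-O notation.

Each loop level contributes: 1 × log n × 1. Multiplying the contributions gives O(log n).

Answer: O(log n)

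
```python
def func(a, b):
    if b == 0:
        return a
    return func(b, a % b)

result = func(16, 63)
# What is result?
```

func(16, 63) -> func(63, 16) -> func(16, 15) -> func(15, 1) -> func(1, 0) -> 1

Answer: 1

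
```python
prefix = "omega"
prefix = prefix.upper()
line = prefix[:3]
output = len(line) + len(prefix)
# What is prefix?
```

Trace:
`prefix = "omega"` → prefix = 'omega'
`prefix = prefix.upper()` → prefix = 'OMEGA'
`line = prefix[:3]` → line = 'OME'
`output = len(line) + len(prefix)` → output = 8
So prefix = 'OMEGA'

Answer: 'OMEGA'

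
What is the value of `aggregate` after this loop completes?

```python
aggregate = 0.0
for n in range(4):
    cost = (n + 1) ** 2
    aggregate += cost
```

Sum of squared losses 1² + 2² + ... + 4²
`aggregate` takes the values: 0.0 → 1.0 → 5.0 → 14.0 → 30.0

Answer: 30.0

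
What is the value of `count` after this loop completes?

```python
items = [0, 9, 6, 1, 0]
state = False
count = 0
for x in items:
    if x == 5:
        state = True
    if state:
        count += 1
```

Count elements after first 5 in [0, 9, 6, 1, 0]
`count` takes the values: 0

Answer: 0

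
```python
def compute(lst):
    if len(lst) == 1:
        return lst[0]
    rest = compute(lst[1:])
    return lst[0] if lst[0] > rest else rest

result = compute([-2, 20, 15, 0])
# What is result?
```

Recursive max over [-2, 20, 15, 0] = 20

Answer: 20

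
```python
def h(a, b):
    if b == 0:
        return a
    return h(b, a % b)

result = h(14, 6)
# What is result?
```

h(14, 6) -> h(6, 2) -> h(2, 0) -> 2

Answer: 2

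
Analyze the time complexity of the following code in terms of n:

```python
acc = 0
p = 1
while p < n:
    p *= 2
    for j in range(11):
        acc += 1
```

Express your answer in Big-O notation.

Each loop level contributes: log n × 1. Multiplying the contributions gives O(log n).

Answer: O(log n)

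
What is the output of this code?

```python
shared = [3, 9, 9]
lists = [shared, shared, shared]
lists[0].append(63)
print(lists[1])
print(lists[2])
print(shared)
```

Key concept: list of same reference.
Step by step:
`shared = [3, 9, 9]` → shared = [3, 9, 9]
`lists = [shared, shared, shared]` → lists = [[3, 9, 9], [3, 9, 9], [3, 9, 9]]
`lists[0].append(63)` → shared = [3, 9, 9, 63]; lists = [[3, 9, 9, 63], [3, 9, 9, 63], [3, 9, 9, 63]]
`print(lists[1])` → prints [3, 9, 9, 63]
`print(lists[2])` → prints [3, 9, 9, 63]
`print(shared)` → prints [3, 9, 9, 63]

Answer:
[3, 9, 9, 63]
[3, 9, 9, 63]
[3, 9, 9, 63]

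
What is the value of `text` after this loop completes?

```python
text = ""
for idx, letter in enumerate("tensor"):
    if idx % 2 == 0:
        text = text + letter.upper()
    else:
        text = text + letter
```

Uppercase even positions in 'tensor'
`text` takes the values: "" → "T" → "Te" → "TeN" → "TeNs" → "TeNsO" → "TeNsOr"

Answer: "TeNsOr"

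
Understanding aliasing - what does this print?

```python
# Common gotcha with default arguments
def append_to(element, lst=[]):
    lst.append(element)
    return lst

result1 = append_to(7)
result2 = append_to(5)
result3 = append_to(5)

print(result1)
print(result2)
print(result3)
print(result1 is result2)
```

Key concept: mutable default argument gotcha.
Step by step:
`result1 = append_to(7)` → result1 = [7]
`result2 = append_to(5)` → result1 = [7, 5] (same object as result2); result2 = [7, 5] (same object as result1)
`result3 = append_to(5)` → result1 = [7, 5, 5] (same object as result2, result3); result2 = [7, 5, 5] (same object as result1, result3); result3 = [7, 5, 5] (same object as result1, result2)
`print(result1)` → prints [7, 5, 5]
`print(result2)` → prints [7, 5, 5]
`print(result3)` → prints [7, 5, 5]
`print(result1 is result2)` → prints True

Answer:
[7, 5, 5]
[7, 5, 5]
[7, 5, 5]
True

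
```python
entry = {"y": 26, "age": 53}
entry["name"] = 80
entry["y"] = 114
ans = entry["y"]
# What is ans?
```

Trace:
`entry = {"y": 26, "age": 53}` → entry = {'y': 26, 'age': 53}
`entry["name"] = 80` → entry = {'y': 26, 'age': 53, 'name': 80}
`entry["y"] = 114` → entry = {'y': 114, 'age': 53, 'name': 80}
`ans = entry["y"]` → ans = 114
So ans = 114

Answer: 114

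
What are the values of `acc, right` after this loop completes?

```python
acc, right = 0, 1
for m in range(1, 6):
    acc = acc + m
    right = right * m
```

Sum and factorial of 1 to 5
`acc, right` takes the values: (0, 1) → (1, 1) → (3, 1) → (3, 2) → (6, 2) → (6, 6) → (10, 6) → (10, 24) → (15, 24) → (15, 120)

Answer: 15, 120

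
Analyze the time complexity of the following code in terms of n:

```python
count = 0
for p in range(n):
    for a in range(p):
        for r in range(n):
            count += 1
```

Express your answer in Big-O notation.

Each loop level contributes: n × n × n. Multiplying the contributions gives O(n^3).

Answer: O(n^3)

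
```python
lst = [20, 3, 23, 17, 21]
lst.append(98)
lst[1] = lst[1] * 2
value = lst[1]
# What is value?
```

Trace:
`lst = [20, 3, 23, 17, 21]` → lst = [20, 3, 23, 17, 21]
`lst.append(98)` → lst = [20, 3, 23, 17, 21, 98]
`lst[1] = lst[1] * 2` → lst = [20, 6, 23, 17, 21, 98]
`value = lst[1]` → value = 6
So value = 6

Answer: 6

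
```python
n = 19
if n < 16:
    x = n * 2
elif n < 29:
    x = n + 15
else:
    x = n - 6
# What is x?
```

Trace:
`n = 19` → n = 19
`if n < 16: ...` → n < 16 is False, n < 29 is True → x = 34
So x = 34

Answer: 34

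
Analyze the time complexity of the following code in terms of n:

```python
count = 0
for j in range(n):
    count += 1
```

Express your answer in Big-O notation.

Each loop level contributes: n. Multiplying the contributions gives O(n).

Answer: O(n)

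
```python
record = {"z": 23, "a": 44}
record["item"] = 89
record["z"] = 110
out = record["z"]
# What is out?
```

Trace:
`record = {"z": 23, "a": 44}` → record = {'z': 23, 'a': 44}
`record["item"] = 89` → record = {'z': 23, 'a': 44, 'item': 89}
`record["z"] = 110` → record = {'z': 110, 'a': 44, 'item': 89}
`out = record["z"]` → out = 110
So out = 110

Answer: 110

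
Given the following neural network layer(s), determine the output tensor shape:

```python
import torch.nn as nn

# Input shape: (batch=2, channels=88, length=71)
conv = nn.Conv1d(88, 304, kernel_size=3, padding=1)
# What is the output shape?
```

Input: (2, 88, 71) -> Output: (2, 304, 71)

Answer: (2, 304, 71)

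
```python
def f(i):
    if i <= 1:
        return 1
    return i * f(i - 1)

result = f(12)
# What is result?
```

f(12) = 12 * 11 * 10 * 9 * 8 * 7 * 6 * 5 * 4 * 3 * 2 * 1 = 479001600

Answer: 479001600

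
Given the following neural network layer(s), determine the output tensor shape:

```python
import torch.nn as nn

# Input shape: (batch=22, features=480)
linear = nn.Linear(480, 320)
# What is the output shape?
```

Input: (22, 480) -> Output: (22, 320)

Answer: (22, 320)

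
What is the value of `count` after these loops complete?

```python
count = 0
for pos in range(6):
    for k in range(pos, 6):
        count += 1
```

Upper triangle: 6 + 5 + ... + 1
`count` takes the values: 0 → 1 → 2 → 3 → 4 → 5 → 6 → 7 → 8 → 9 → 10 → 11 → 12 → 13 → 14 → 15 → 16 → 17 → 18 → 19 → 20 → 21

Answer: 21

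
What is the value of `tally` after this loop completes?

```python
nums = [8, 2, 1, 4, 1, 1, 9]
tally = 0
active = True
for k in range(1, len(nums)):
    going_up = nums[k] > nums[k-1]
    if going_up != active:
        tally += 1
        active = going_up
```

Count direction changes in [8, 2, 1, 4, 1, 1, 9]
`tally` takes the values: 0 → 1 → 2 → 3 → 4

Answer: 4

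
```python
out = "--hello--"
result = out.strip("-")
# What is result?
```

Trace:
`out = "--hello--"` → out = '--hello--'
`result = out.strip("-")` → result = 'hello'
So result = 'hello'

Answer: 'hello'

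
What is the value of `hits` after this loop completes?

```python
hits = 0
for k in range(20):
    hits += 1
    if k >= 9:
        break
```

Loop breaks when k reaches 9, hits is 10
`hits` takes the values: 0 → 1 → 2 → 3 → 4 → 5 → 6 → 7 → 8 → 9 → 10

Answer: 10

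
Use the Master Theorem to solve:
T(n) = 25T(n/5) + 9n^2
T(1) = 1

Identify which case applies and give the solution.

a=25, b=5, f(n)=9n^2. log_5(25) = 2. Since c=2 = 2, Case 2 applies: T(n) = Θ(n^log_b(a) · log n) = O(n^2 log n).

Answer: O(n^2 log n) - Case 2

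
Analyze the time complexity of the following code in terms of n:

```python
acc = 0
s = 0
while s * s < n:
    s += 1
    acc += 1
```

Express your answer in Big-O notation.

Each loop level contributes: √n. Multiplying the contributions gives O(√n).

Answer: O(√n)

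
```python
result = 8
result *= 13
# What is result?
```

Trace:
`result = 8` → result = 8
`result *= 13` → result = 104
So result = 104

Answer: 104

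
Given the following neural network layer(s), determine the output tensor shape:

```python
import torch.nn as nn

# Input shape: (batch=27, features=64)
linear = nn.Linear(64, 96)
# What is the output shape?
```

Input: (27, 64) -> Output: (27, 96)

Answer: (27, 96)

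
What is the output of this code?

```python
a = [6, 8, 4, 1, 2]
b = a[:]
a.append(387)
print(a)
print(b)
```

Key concept: slice [:] creates copy.
Step by step:
`a = [6, 8, 4, 1, 2]` → a = [6, 8, 4, 1, 2]
`b = a[:]` → b = [6, 8, 4, 1, 2]
`a.append(387)` → a = [6, 8, 4, 1, 2, 387]
`print(a)` → prints [6, 8, 4, 1, 2, 387]
`print(b)` → prints [6, 8, 4, 1, 2]

Answer:
[6, 8, 4, 1, 2, 387]
[6, 8, 4, 1, 2]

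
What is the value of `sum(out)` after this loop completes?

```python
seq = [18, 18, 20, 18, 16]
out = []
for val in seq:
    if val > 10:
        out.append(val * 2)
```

Sum of doubled values > 10
`out` takes the values: [] → [36] → [36, 36] → [36, 36, 40] → [36, 36, 40, 36] → [36, 36, 40, 36, 32]
So `sum(out)` = 180

Answer: 180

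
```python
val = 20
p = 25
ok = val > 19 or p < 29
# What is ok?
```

Trace:
`val = 20` → val = 20
`p = 25` → p = 25
`ok = val > 19 or p < 29` → ok = True
So ok = True

Answer: True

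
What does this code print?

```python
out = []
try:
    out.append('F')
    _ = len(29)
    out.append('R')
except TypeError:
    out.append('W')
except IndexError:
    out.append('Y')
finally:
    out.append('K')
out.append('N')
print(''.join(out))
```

Execution trace: 'F' (try body) → 'W' (except TypeError) → 'K' (finally) → 'N' (after the try/except). Output: FWKN

Answer: FWKN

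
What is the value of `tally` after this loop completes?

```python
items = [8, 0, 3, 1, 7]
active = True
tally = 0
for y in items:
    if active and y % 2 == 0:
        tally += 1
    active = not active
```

Count even values at even positions
`tally` takes the values: 0 → 1

Answer: 1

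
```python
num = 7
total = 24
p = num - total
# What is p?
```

Trace:
`num = 7` → num = 7
`total = 24` → total = 24
`p = num - total` → p = -17
So p = -17

Answer: -17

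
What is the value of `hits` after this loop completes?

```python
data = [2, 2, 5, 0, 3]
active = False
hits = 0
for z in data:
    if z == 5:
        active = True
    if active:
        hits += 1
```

Count elements after first 5 in [2, 2, 5, 0, 3]
`hits` takes the values: 0 → 1 → 2 → 3

Answer: 3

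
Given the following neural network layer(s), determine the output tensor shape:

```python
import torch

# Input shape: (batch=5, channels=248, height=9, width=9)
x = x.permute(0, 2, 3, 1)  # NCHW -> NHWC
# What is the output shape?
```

Input: (5, 248, 9, 9) -> Output: (5, 9, 9, 248)

Answer: (5, 9, 9, 248)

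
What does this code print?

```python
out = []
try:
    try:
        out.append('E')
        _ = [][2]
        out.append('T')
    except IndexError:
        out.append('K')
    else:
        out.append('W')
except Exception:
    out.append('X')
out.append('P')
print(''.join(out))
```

Execution trace: 'E' (inner try body) → 'K' (inner except IndexError) → 'P' (after the try/except). Output: EKP

Answer: EKP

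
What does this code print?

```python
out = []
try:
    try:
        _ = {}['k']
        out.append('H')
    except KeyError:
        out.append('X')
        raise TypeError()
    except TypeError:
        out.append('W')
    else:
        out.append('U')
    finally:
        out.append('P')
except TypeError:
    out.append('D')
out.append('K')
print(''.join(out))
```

Execution trace: 'X' (inner except KeyError) → 'P' (inner finally) → 'D' (outer except TypeError) → 'K' (after the try/except). Output: XPDK

Answer: XPDK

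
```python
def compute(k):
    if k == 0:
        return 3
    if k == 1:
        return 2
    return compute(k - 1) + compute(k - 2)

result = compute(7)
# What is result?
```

Build up from base cases: compute(0)=3, compute(1)=2, compute(2)=5, compute(3)=7, compute(4)=12, compute(5)=19, compute(6)=31, ..., compute(7)=50

Answer: 50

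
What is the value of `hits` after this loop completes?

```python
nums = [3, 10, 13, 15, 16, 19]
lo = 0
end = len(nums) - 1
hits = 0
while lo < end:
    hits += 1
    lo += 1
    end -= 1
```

Iterations until pointers meet (list length 6)
`hits` takes the values: 0 → 1 → 2 → 3

Answer: 3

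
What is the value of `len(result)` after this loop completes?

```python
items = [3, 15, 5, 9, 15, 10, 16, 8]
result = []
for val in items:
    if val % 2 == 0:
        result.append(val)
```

Count even numbers in [3, 15, 5, 9, 15, 10, 16, 8]
`result` takes the values: [] → [10] → [10, 16] → [10, 16, 8]
So `len(result)` = 3

Answer: 3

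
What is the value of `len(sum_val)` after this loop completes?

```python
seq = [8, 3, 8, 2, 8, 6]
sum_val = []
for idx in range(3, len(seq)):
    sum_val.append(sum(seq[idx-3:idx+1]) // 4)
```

Number of 4-element averages
`sum_val` takes the values: [] → [5] → [5, 5] → [5, 5, 6]
So `len(sum_val)` = 3

Answer: 3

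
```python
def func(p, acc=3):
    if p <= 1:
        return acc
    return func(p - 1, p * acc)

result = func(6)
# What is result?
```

Accumulator trace (n, acc): (6, 3) -> (5, 18) -> (4, 90) -> (3, 360) -> (2, 1080) -> (1, 2160) -> return 2160

Answer: 2160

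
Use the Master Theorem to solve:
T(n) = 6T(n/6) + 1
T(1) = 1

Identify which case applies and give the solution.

a=6, b=6, f(n)=1. log_6(6) = 1. Since c=0 < 1, Case 1 applies: T(n) = Θ(n^log_b(a)) = O(n).

Answer: O(n) - Case 1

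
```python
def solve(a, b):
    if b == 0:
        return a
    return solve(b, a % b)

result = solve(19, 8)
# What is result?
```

solve(19, 8) -> solve(8, 3) -> solve(3, 2) -> solve(2, 1) -> solve(1, 0) -> 1

Answer: 1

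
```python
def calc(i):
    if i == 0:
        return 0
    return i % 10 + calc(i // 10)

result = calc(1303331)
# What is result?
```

Sum of digits of 1303331: 1 + 3 + 3 + 3 + 0 + 3 + 1 = 14

Answer: 14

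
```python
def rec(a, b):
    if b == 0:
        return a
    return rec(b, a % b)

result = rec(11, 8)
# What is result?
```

rec(11, 8) -> rec(8, 3) -> rec(3, 2) -> rec(2, 1) -> rec(1, 0) -> 1

Answer: 1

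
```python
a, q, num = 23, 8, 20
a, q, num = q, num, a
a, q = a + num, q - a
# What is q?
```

Trace:
`a, q, num = 23, 8, 20` → a = 23; q = 8; num = 20
`a, q, num = q, num, a` → a = 8; q = 20; num = 23
`a, q = a + num, q - a` → a = 31; q = 12
So q = 12

Answer: 12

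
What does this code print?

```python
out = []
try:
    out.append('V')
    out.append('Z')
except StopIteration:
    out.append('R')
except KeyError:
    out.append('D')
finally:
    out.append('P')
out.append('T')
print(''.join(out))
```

Execution trace: 'V' (try body) → 'Z' (try body, no exception) → 'P' (finally) → 'T' (after the try/except). Output: VZPT

Answer: VZPT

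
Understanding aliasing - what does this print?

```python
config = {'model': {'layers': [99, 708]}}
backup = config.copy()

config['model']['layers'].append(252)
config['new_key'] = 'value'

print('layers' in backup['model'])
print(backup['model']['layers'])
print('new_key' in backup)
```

Key concept: shallow copy gotcha with nested dict.
Step by step:
`config = {'model': {'layers': [99, 708]}}` → config = {'model': {'layers': [99, 708]}}
`backup = config.copy()` → backup = {'model': {'layers': [99, 708]}}
`config['model']['layers'].append(252)` → config = {'model': {'layers': [99, 708, 252]}}; backup = {'model': {'layers': [99, 708, 252]}}
`config['new_key'] = 'value'` → config = {'model': {'layers': [99, 708, 252]}, 'new_key': 'value'}
`print('layers' in backup['model'])` → prints True
`print(backup['model']['layers'])` → prints [99, 708, 252]
`print('new_key' in backup)` → prints False

Answer:
True
[99, 708, 252]
False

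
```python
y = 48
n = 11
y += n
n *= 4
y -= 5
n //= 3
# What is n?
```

Trace:
`y = 48` → y = 48
`n = 11` → n = 11
`y += n` → y = 59
`n *= 4` → n = 44
`y -= 5` → y = 54
`n //= 3` → n = 14
So n = 14

Answer: 14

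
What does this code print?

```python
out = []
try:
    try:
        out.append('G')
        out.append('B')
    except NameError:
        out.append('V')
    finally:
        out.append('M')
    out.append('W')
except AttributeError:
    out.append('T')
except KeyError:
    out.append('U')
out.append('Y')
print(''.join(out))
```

Execution trace: 'G' (inner try body) → 'B' (inner try body, no exception) → 'M' (inner finally) → 'W' (try body, no exception) → 'Y' (after the try/except). Output: GBMWY

Answer: GBMWY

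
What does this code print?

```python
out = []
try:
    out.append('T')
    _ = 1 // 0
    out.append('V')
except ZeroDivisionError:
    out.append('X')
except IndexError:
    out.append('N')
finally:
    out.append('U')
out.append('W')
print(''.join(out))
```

Execution trace: 'T' (try body) → 'X' (except ZeroDivisionError) → 'U' (finally) → 'W' (after the try/except). Output: TXUW

Answer: TXUW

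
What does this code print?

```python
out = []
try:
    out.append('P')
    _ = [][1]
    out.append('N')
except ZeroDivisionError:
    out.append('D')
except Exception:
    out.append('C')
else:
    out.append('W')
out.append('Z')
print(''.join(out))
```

Execution trace: 'P' (try body) → 'C' (except Exception) → 'Z' (after the try/except). Output: PCZ

Answer: PCZ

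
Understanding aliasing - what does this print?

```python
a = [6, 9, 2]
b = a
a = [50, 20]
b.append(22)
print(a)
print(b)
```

Key concept: rebinding vs mutation: a is rebound to a new list, b still points at the original.
Step by step:
`a = [6, 9, 2]` → a = [6, 9, 2]
`b = a` → b = [6, 9, 2] (same object as a)
`a = [50, 20]` → a = [50, 20]
`b.append(22)` → b = [6, 9, 2, 22]
`print(a)` → prints [50, 20]
`print(b)` → prints [6, 9, 2, 22]

Answer:
[50, 20]
[6, 9, 2, 22]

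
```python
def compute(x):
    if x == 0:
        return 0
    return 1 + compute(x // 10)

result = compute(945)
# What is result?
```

Count of digits of 945: 3

Answer: 3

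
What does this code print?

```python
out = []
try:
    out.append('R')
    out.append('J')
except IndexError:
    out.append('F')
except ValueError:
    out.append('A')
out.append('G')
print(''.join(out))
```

Execution trace: 'R' (try body) → 'J' (try body, no exception) → 'G' (after the try/except). Output: RJG

Answer: RJG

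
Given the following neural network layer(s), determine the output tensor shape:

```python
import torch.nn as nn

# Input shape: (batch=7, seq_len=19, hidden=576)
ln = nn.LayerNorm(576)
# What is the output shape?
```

Input: (7, 19, 576) -> Output: (7, 19, 576)

Answer: (7, 19, 576)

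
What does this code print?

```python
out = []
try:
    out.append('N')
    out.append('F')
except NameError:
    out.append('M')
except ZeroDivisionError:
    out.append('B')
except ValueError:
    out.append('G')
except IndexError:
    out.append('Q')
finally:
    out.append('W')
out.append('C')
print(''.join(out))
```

Execution trace: 'N' (try body) → 'F' (try body, no exception) → 'W' (finally) → 'C' (after the try/except). Output: NFWC

Answer: NFWC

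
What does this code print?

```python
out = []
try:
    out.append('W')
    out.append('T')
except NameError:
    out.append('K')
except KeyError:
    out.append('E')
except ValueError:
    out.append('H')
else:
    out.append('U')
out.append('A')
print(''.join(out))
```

Execution trace: 'W' (try body) → 'T' (try body, no exception) → 'U' (else) → 'A' (after the try/except). Output: WTUA

Answer: WTUA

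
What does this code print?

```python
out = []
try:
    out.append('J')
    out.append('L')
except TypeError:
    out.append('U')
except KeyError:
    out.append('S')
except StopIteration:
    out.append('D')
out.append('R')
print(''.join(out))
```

Execution trace: 'J' (try body) → 'L' (try body, no exception) → 'R' (after the try/except). Output: JLR

Answer: JLR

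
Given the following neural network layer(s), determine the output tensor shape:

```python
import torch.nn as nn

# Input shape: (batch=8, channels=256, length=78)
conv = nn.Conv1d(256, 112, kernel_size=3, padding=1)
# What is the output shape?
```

Input: (8, 256, 78) -> Output: (8, 112, 78)

Answer: (8, 112, 78)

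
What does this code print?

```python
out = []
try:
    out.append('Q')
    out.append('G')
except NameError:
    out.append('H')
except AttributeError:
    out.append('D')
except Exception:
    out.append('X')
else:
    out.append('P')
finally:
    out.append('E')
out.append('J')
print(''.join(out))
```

Execution trace: 'Q' (try body) → 'G' (try body, no exception) → 'P' (else) → 'E' (finally) → 'J' (after the try/except). Output: QGPEJ

Answer: QGPEJ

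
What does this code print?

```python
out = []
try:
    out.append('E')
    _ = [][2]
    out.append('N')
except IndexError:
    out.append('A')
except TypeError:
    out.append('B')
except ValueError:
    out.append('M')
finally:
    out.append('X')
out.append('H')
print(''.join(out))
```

Execution trace: 'E' (try body) → 'A' (except IndexError) → 'X' (finally) → 'H' (after the try/except). Output: EAXH

Answer: EAXH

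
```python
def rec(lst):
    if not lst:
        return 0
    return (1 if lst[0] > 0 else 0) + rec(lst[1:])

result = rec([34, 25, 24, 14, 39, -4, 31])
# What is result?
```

Count of positive elements in [34, 25, 24, 14, 39, -4, 31] = 6

Answer: 6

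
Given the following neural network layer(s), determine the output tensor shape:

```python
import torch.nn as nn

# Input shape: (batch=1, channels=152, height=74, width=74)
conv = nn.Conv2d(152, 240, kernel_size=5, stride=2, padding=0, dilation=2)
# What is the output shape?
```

Input: (1, 152, 74, 74) -> Output: (1, 240, 33, 33)

Answer: (1, 240, 33, 33)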